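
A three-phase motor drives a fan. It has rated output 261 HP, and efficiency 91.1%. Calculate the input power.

214 kW

P_out = 261 × 746 = 194706 W
P_in = P_out/η = 194706/0.911 = 213728 W = 214 kW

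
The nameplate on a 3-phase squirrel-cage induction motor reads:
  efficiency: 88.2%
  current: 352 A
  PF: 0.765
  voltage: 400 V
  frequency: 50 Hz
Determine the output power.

165 kW

P_in = √3·V·I·cosφ = 1.732 × 400 × 352 × 0.765 = 186557 W
P_out = η·P_in = 0.882 × 186557 = 164543 W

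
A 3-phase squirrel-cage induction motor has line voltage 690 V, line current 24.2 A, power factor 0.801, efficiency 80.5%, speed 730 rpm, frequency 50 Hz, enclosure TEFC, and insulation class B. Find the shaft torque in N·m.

244 N·m

P_in = √3·V·I·cosφ = 1.732 × 690 × 24.2 × 0.801 = 23166 W
P_out = η·P_in = 0.805 × 23166 = 18649 W
n = 730 rpm
ω = 2π×730/60 = 76.45 rad/s
τ = P_out/ω = 18649/76.45 = 244 N·m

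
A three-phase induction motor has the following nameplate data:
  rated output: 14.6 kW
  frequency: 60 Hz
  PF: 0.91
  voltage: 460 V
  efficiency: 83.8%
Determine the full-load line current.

P_out = 14.6 kW = 14600 W
P_in = P_out / η = 14600 / 0.838 = 17422 W
I_L = P_in / (√3·V_L·cosφ) = 17422 / (1.732 × 460 × 0.91) = 24 A

24 A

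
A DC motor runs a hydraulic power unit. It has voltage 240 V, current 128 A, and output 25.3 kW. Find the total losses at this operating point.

5.42 kW

P_in = V·I = 240×128 = 30720 W
P_out = 25300 W
Losses = P_in − P_out = 30720 − 25300 = 5420 W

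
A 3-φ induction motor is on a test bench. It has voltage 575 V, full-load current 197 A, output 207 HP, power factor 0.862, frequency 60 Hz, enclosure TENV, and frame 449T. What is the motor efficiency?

P_out = 207 × 746 = 154422 W
P_in = √3·V_L·I_L·cosφ = 1.732 × 575 × 197 × 0.862 = 169118 W
η = P_out / P_in = 154422 / 169118 = 0.913 = 91.3%

91.3 %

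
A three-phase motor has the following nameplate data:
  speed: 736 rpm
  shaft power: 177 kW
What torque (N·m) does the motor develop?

2300 N·m

ω = 2π × 736/60 = 77.07 rad/s
τ = P/ω = 177000/77.07 = 2300 N·m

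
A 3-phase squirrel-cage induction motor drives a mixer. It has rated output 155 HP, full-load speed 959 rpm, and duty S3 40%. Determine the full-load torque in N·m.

1150 N·m

P_out = 155 × 746 = 115630 W
ω = 2π × 959/60 = 100.4 rad/s
τ = P_out/ω = 115630/100.4 = 1150 N·m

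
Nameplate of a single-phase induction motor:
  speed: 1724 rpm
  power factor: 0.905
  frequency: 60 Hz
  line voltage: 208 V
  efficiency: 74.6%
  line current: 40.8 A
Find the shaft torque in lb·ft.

P_in = V·I·cosφ = 208 × 40.8 × 0.905 = 7680 W
P_out = η·P_in = 0.746 × 7680 = 5729 W
n = 1724 rpm
ω = 2π×1724/60 = 180.5 rad/s
τ = P_out/ω = 5729/180.5 = 31.74 N·m
In lb·ft: 31.74/1.356 = 23.4 lb·ft

23.4 lb·ft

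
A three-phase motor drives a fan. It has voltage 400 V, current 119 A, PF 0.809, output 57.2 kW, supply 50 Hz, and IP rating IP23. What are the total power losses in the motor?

P_in = √3·V·I·cosφ = 1.732×400×119×0.809 = 66697 W
P_out = 57200 W
Losses = P_in − P_out = 66697 − 57200 = 9497 W

9500 W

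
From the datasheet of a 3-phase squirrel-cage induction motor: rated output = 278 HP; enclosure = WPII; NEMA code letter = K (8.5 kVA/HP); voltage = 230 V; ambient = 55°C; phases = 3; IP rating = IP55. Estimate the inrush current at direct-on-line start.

S_LR = 8.5 × 278 = 2363 kVA
I_LR = S_LR/(√3·V_L) = 2363000/(1.732×230) = 5930 A

5930 A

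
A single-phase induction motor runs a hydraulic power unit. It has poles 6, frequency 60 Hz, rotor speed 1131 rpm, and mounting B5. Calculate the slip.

5.8 %

n_s = 120f/p = 120×60/6 = 1200 rpm
s = (n_s − n)/n_s = (1200 − 1131)/1200 = 0.0575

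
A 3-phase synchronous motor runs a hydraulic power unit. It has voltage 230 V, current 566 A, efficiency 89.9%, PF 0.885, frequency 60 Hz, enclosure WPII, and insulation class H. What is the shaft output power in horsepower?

240 HP

P_in = √3·V·I·cosφ = 1.732 × 230 × 566 × 0.885 = 199543 W
P_out = η·P_in = 0.899 × 199543 = 179389 W
= 179389/746 = 240 HP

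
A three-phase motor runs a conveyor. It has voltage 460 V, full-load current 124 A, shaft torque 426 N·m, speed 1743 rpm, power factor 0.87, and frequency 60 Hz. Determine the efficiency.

90.5 %

ω = 2π × 1743/60 = 182.5 rad/s; P_out = τω = 426 × 182.5 = 77745 W
P_in = √3·V_L·I_L·cosφ = 1.732 × 460 × 124 × 0.87 = 85950 W
η = P_out / P_in = 77745 / 85950 = 0.905 = 90.5%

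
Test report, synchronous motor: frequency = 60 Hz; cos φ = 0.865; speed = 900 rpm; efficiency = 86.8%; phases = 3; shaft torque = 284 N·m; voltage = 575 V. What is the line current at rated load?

ω = 2π×900/60 = 94.25 rad/s; P_out = τω = 284 × 94.25 = 26767 W
P_in = P_out / η = 26767 / 0.868 = 30838 W
I_L = P_in / (√3·V_L·cosφ) = 30838 / (1.732 × 575 × 0.865) = 35.8 A

35.8 A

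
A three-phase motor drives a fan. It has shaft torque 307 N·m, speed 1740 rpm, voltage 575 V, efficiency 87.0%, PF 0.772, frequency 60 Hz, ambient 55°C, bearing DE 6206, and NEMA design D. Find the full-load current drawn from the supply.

83.6 A

ω = 2π×1740/60 = 182.2 rad/s; P_out = τω = 307 × 182.2 = 55935 W
P_in = P_out / η = 55935 / 0.870 = 64293 W
I_L = P_in / (√3·V_L·cosφ) = 64293 / (1.732 × 575 × 0.772) = 83.6 A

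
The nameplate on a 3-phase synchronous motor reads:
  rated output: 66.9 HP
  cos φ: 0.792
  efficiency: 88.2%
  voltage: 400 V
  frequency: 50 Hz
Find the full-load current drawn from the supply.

103 A

P_out = 66.9 × 746 = 49907 W
P_in = P_out / η = 49907 / 0.882 = 56584 W
I_L = P_in / (√3·V_L·cosφ) = 56584 / (1.732 × 400 × 0.792) = 103 A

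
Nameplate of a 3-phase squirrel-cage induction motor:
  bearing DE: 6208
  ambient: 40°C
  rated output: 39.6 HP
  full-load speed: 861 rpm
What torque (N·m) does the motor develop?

328 N·m

P_out = 39.6 × 746 = 29542 W
ω = 2π × 861/60 = 90.16 rad/s
τ = P_out/ω = 29542/90.16 = 328 N·m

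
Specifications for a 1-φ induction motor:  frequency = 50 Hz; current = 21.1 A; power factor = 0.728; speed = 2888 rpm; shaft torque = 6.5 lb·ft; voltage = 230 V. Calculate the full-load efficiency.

75.4 %

τ = 6.5 lb·ft × 1.356 = 8.814 N·m
ω = 2π × 2888/60 = 302.4 rad/s; P_out = τω = 8.814 × 302.4 = 2665 W
P_in = V·I·cosφ = 230 × 21.1 × 0.728 = 3533 W
η = P_out / P_in = 2665 / 3533 = 0.754 = 75.4%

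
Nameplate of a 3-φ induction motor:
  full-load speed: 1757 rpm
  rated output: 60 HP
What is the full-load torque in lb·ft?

P_out = 60 × 746 = 44760 W
ω = 2π × 1757/60 = 184 rad/s
τ = P_out/ω = 44760/184 = 243.3 N·m
In lb·ft: 243.3/1.356 = 179 lb·ft

179 lb·ft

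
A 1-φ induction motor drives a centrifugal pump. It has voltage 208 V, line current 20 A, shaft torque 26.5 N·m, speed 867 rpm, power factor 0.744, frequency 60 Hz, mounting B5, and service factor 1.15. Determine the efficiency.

ω = 2π × 867/60 = 90.79 rad/s; P_out = τω = 26.5 × 90.79 = 2406 W
P_in = V·I·cosφ = 208 × 20 × 0.744 = 3095 W
η = P_out / P_in = 2406 / 3095 = 0.777 = 77.7%

77.7 %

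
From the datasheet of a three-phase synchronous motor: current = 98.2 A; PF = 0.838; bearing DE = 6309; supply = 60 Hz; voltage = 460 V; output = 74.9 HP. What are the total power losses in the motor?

9.69 kW

P_in = √3·V·I·cosφ = 1.732×460×98.2×0.838 = 65563 W
P_out = 74.9×746 = 55875 W
Losses = P_in − P_out = 65563 − 55875 = 9688 W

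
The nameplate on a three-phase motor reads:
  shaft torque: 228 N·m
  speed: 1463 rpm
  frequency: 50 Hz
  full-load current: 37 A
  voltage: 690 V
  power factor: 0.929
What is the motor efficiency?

85.0 %

ω = 2π × 1463/60 = 153.2 rad/s; P_out = τω = 228 × 153.2 = 34930 W
P_in = √3·V_L·I_L·cosφ = 1.732 × 690 × 37 × 0.929 = 41078 W
η = P_out / P_in = 34930 / 41078 = 0.850 = 85.0%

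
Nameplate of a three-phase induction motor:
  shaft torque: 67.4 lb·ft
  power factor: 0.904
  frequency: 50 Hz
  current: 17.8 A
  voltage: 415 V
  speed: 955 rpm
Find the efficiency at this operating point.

τ = 67.4 lb·ft × 1.356 = 91.39 N·m
ω = 2π × 955/60 = 100 rad/s; P_out = τω = 91.39 × 100 = 9139 W
P_in = √3·V_L·I_L·cosφ = 1.732 × 415 × 17.8 × 0.904 = 11566 W
η = P_out / P_in = 9139 / 11566 = 0.790 = 79.0%

79.0 %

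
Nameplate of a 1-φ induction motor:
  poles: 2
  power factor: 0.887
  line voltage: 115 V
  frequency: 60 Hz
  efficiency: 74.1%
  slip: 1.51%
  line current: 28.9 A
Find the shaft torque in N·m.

5.88 N·m

P_in = V·I·cosφ = 115 × 28.9 × 0.887 = 2948 W
P_out = η·P_in = 0.741 × 2948 = 2184 W
n_s = 120×60/2 = 3600 rpm; n = 3600×(1−0.0151) = 3546 rpm
ω = 2π×3546/60 = 371.3 rad/s
τ = P_out/ω = 2184/371.3 = 5.88 N·m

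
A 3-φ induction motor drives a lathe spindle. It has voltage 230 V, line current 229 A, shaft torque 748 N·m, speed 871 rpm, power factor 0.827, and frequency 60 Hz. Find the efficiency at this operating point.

90.4 %

ω = 2π × 871/60 = 91.21 rad/s; P_out = τω = 748 × 91.21 = 68225 W
P_in = √3·V_L·I_L·cosφ = 1.732 × 230 × 229 × 0.827 = 75443 W
η = P_out / P_in = 68225 / 75443 = 0.904 = 90.4%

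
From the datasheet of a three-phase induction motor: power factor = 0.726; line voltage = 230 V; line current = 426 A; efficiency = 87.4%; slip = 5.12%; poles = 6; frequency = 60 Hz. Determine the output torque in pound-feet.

666 lb·ft

P_in = √3·V·I·cosφ = 1.732 × 230 × 426 × 0.726 = 123203 W
P_out = η·P_in = 0.874 × 123203 = 107679 W
n_s = 120×60/6 = 1200 rpm; n = 1200×(1−0.0512) = 1139 rpm
ω = 2π×1139/60 = 119.3 rad/s
τ = P_out/ω = 107679/119.3 = 902.6 N·m
In lb·ft: 902.6/1.356 = 666 lb·ft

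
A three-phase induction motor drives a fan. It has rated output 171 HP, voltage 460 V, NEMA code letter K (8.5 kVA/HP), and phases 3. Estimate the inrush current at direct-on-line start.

1820 A

S_LR = 8.5 × 171 = 1453.5 kVA
I_LR = S_LR/(√3·V_L) = 1453500/(1.732×460) = 1820 A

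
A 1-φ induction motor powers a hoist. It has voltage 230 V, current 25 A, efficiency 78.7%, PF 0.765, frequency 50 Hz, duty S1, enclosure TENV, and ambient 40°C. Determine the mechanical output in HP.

P_in = V·I·cosφ = 230 × 25 × 0.765 = 4399 W
P_out = η·P_in = 0.787 × 4399 = 3462 W
= 3462/746 = 4.64 HP

4.64 HP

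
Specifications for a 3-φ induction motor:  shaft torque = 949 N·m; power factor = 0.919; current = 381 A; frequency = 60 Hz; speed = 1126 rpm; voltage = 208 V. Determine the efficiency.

ω = 2π × 1126/60 = 117.9 rad/s; P_out = τω = 949 × 117.9 = 111887 W
P_in = √3·V_L·I_L·cosφ = 1.732 × 208 × 381 × 0.919 = 126140 W
η = P_out / P_in = 111887 / 126140 = 0.887 = 88.7%

88.7 %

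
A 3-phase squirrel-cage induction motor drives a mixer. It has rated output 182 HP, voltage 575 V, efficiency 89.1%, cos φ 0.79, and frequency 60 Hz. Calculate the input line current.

P_out = 182 × 746 = 135772 W
P_in = P_out / η = 135772 / 0.891 = 152382 W
I_L = P_in / (√3·V_L·cosφ) = 152382 / (1.732 × 575 × 0.79) = 194 A

194 A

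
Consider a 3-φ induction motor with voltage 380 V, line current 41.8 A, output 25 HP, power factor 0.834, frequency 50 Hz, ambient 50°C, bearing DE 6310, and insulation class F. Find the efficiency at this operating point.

P_out = 25 × 746 = 18650 W
P_in = √3·V_L·I_L·cosφ = 1.732 × 380 × 41.8 × 0.834 = 22944 W
η = P_out / P_in = 18650 / 22944 = 0.813 = 81.3%

81.3 %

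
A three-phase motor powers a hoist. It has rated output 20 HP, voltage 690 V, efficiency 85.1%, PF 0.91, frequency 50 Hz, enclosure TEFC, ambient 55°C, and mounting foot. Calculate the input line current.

16.1 A

P_out = 20 × 746 = 14920 W
P_in = P_out / η = 14920 / 0.851 = 17532 W
I_L = P_in / (√3·V_L·cosφ) = 17532 / (1.732 × 690 × 0.91) = 16.1 A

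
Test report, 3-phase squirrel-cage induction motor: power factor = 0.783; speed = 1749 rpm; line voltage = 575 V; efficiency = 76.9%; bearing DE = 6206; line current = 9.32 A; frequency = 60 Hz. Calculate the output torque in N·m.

30.5 N·m

P_in = √3·V·I·cosφ = 1.732 × 575 × 9.32 × 0.783 = 7268 W
P_out = η·P_in = 0.769 × 7268 = 5589 W
n = 1749 rpm
ω = 2π×1749/60 = 183.2 rad/s
τ = P_out/ω = 5589/183.2 = 30.5 N·m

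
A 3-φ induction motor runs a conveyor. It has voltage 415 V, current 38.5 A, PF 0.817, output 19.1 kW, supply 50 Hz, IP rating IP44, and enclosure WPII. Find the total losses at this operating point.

P_in = √3·V·I·cosφ = 1.732×415×38.5×0.817 = 22609 W
P_out = 19100 W
Losses = P_in − P_out = 22609 − 19100 = 3509 W

3510 W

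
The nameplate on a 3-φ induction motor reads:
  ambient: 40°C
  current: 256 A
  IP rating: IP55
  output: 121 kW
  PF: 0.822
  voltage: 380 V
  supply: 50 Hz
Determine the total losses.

17.5 kW

P_in = √3·V·I·cosφ = 1.732×380×256×0.822 = 138498 W
P_out = 121000 W
Losses = P_in − P_out = 138498 − 121000 = 17498 W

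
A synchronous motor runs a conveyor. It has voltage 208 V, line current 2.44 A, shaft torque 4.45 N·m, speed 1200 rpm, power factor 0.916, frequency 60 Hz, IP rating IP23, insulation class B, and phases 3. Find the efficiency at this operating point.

ω = 2π × 1200/60 = 125.7 rad/s; P_out = τω = 4.45 × 125.7 = 559 W
P_in = √3·V_L·I_L·cosφ = 1.732 × 208 × 2.44 × 0.916 = 805 W
η = P_out / P_in = 559 / 805 = 0.694 = 69.4%

69.4 %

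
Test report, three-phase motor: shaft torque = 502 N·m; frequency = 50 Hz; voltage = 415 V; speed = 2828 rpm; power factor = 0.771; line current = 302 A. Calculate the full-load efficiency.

ω = 2π × 2828/60 = 296.1 rad/s; P_out = τω = 502 × 296.1 = 148642 W
P_in = √3·V_L·I_L·cosφ = 1.732 × 415 × 302 × 0.771 = 167362 W
η = P_out / P_in = 148642 / 167362 = 0.888 = 88.8%

88.8 %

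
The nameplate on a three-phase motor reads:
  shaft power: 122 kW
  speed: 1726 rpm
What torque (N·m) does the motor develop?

675 N·m

ω = 2π × 1726/60 = 180.7 rad/s
τ = P/ω = 122000/180.7 = 675 N·m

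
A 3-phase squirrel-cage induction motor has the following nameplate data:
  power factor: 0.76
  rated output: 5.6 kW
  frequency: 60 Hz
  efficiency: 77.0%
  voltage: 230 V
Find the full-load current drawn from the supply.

P_out = 5.6 kW = 5600 W
P_in = P_out / η = 5600 / 0.770 = 7273 W
I_L = P_in / (√3·V_L·cosφ) = 7273 / (1.732 × 230 × 0.76) = 24 A

24 A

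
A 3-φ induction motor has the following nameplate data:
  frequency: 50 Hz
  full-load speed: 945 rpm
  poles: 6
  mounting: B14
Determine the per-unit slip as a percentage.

5.5 %

n_s = 120f/p = 120×50/6 = 1000 rpm
s = (n_s − n)/n_s = (1000 − 945)/1000 = 0.0550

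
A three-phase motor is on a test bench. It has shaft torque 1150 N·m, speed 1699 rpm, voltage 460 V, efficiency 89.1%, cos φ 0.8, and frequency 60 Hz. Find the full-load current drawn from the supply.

360 A

ω = 2π×1699/60 = 177.9 rad/s; P_out = τω = 1150 × 177.9 = 204585 W
P_in = P_out / η = 204585 / 0.891 = 229613 W
I_L = P_in / (√3·V_L·cosφ) = 229613 / (1.732 × 460 × 0.8) = 360 A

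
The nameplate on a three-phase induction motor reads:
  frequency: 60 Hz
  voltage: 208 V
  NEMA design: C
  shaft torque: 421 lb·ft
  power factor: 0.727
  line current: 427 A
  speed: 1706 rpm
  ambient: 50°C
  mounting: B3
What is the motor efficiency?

τ = 421 lb·ft × 1.356 = 570.9 N·m
ω = 2π × 1706/60 = 178.7 rad/s; P_out = τω = 570.9 × 178.7 = 102020 W
P_in = √3·V_L·I_L·cosφ = 1.732 × 208 × 427 × 0.727 = 111834 W
η = P_out / P_in = 102020 / 111834 = 0.912 = 91.2%

91.2 %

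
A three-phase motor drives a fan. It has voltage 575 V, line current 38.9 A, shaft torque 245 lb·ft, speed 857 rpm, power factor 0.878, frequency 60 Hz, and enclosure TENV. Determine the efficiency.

τ = 245 lb·ft × 1.356 = 332.2 N·m
ω = 2π × 857/60 = 89.74 rad/s; P_out = τω = 332.2 × 89.74 = 29812 W
P_in = √3·V_L·I_L·cosφ = 1.732 × 575 × 38.9 × 0.878 = 34014 W
η = P_out / P_in = 29812 / 34014 = 0.876 = 87.6%

87.6 %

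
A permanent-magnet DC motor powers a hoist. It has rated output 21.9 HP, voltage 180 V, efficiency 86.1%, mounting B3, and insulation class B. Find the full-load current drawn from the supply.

P_out = 21.9 × 746 = 16337 W
P_in = P_out / η = 16337 / 0.861 = 18974 W
I = P_in / V = 18974 / 180 = 105 A

105 A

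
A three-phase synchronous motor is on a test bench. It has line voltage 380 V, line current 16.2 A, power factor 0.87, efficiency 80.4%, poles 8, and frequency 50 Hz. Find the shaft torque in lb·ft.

P_in = √3·V·I·cosφ = 1.732 × 380 × 16.2 × 0.87 = 9276 W
P_out = η·P_in = 0.804 × 9276 = 7458 W
n = n_s = 120×50/8 = 750 rpm (synchronous)
ω = 2π×750/60 = 78.54 rad/s
τ = P_out/ω = 7458/78.54 = 94.96 N·m
In lb·ft: 94.96/1.356 = 70 lb·ft

70 lb·ft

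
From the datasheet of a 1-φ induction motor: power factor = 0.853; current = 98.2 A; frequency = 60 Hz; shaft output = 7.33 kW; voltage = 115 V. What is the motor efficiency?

P_out = 7.33 kW = 7330 W
P_in = V·I·cosφ = 115 × 98.2 × 0.853 = 9633 W
η = P_out / P_in = 7330 / 9633 = 0.761 = 76.1%

76.1 %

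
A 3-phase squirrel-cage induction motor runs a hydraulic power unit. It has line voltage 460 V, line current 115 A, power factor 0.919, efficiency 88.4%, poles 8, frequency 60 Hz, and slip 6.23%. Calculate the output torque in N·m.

842 N·m

P_in = √3·V·I·cosφ = 1.732 × 460 × 115 × 0.919 = 84201 W
P_out = η·P_in = 0.884 × 84201 = 74434 W
n_s = 120×60/8 = 900 rpm; n = 900×(1−0.0623) = 844 rpm
ω = 2π×844/60 = 88.38 rad/s
τ = P_out/ω = 74434/88.38 = 842 N·m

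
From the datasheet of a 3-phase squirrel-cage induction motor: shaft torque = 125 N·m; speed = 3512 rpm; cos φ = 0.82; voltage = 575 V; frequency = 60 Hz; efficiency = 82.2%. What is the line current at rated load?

ω = 2π×3512/60 = 367.8 rad/s; P_out = τω = 125 × 367.8 = 45975 W
P_in = P_out / η = 45975 / 0.822 = 55931 W
I_L = P_in / (√3·V_L·cosφ) = 55931 / (1.732 × 575 × 0.82) = 68.5 A

68.5 A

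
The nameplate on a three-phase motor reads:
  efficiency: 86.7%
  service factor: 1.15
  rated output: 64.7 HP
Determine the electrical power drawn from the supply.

55.7 kW

P_out = 64.7 × 746 = 48266 W
P_in = P_out/η = 48266/0.867 = 55670 W = 55.7 kW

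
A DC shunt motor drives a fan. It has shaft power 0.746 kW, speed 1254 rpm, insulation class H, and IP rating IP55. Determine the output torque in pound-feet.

ω = 2π × 1254/60 = 131.3 rad/s
τ = P/ω = 746/131.3 = 5.682 N·m
In lb·ft: 5.682/1.356 = 4.19 lb·ft

4.19 lb·ft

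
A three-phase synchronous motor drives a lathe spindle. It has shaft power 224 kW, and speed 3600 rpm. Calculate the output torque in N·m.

594 N·m

ω = 2π × 3600/60 = 377 rad/s
τ = P/ω = 224000/377 = 594 N·m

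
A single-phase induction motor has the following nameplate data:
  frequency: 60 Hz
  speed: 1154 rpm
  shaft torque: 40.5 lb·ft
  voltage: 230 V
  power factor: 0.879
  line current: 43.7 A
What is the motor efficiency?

τ = 40.5 lb·ft × 1.356 = 54.92 N·m
ω = 2π × 1154/60 = 120.8 rad/s; P_out = τω = 54.92 × 120.8 = 6634 W
P_in = V·I·cosφ = 230 × 43.7 × 0.879 = 8835 W
η = P_out / P_in = 6634 / 8835 = 0.751 = 75.1%

75.1 %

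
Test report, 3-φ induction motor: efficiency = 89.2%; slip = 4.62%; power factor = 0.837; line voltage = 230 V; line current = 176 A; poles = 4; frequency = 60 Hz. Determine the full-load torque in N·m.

P_in = √3·V·I·cosφ = 1.732 × 230 × 176 × 0.837 = 58683 W
P_out = η·P_in = 0.892 × 58683 = 52345 W
n_s = 120×60/4 = 1800 rpm; n = 1800×(1−0.0462) = 1717 rpm
ω = 2π×1717/60 = 179.8 rad/s
τ = P_out/ω = 52345/179.8 = 291 N·m

291 N·m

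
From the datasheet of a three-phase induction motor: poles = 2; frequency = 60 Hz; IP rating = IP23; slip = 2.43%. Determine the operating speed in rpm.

n_s = 120f/p = 120×60/2 = 3600 rpm
n = n_s(1 − s) = 3600 × (1 − 0.0243) = 3513 rpm

3513 rpm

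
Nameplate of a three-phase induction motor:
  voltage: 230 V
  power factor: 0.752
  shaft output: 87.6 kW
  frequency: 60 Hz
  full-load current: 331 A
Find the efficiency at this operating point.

P_out = 87.6 kW = 87600 W
P_in = √3·V_L·I_L·cosφ = 1.732 × 230 × 331 × 0.752 = 99157 W
η = P_out / P_in = 87600 / 99157 = 0.883 = 88.3%

88.3 %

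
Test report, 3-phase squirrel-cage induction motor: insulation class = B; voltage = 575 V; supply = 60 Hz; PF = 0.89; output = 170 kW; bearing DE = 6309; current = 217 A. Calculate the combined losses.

22.3 kW

P_in = √3·V·I·cosφ = 1.732×575×217×0.89 = 192338 W
P_out = 170000 W
Losses = P_in − P_out = 192338 − 170000 = 22338 W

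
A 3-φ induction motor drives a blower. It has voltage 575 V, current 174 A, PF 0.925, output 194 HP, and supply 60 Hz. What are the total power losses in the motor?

15600 W

P_in = √3·V·I·cosφ = 1.732×575×174×0.925 = 160290 W
P_out = 194×746 = 144724 W
Losses = P_in − P_out = 160290 − 144724 = 15566 W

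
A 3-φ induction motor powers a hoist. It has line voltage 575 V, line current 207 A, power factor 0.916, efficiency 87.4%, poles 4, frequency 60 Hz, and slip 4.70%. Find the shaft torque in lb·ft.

678 lb·ft

P_in = √3·V·I·cosφ = 1.732 × 575 × 207 × 0.916 = 188835 W
P_out = η·P_in = 0.874 × 188835 = 165042 W
n_s = 120×60/4 = 1800 rpm; n = 1800×(1−0.047) = 1715 rpm
ω = 2π×1715/60 = 179.6 rad/s
τ = P_out/ω = 165042/179.6 = 918.9 N·m
In lb·ft: 918.9/1.356 = 678 lb·ft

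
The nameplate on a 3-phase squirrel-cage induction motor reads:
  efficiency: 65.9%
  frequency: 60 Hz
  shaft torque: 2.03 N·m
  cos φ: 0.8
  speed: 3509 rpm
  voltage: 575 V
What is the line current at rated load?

ω = 2π×3509/60 = 367.5 rad/s; P_out = τω = 2.03 × 367.5 = 746 W
P_in = P_out / η = 746 / 0.659 = 1132 W
I_L = P_in / (√3·V_L·cosφ) = 1132 / (1.732 × 575 × 0.8) = 1.42 A

1.42 A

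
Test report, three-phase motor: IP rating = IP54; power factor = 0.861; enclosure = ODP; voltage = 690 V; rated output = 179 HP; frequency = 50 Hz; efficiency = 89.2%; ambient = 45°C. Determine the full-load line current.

145 A

P_out = 179 × 746 = 133534 W
P_in = P_out / η = 133534 / 0.892 = 149702 W
I_L = P_in / (√3·V_L·cosφ) = 149702 / (1.732 × 690 × 0.861) = 145 A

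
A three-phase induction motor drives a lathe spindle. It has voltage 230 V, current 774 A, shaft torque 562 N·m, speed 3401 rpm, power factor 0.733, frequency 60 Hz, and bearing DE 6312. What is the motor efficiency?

ω = 2π × 3401/60 = 356.2 rad/s; P_out = τω = 562 × 356.2 = 200184 W
P_in = √3·V_L·I_L·cosφ = 1.732 × 230 × 774 × 0.733 = 226006 W
η = P_out / P_in = 200184 / 226006 = 0.886 = 88.6%

88.6 %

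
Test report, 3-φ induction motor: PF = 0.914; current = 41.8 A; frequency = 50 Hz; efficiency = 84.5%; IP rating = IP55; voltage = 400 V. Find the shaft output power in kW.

P_in = √3·V·I·cosφ = 1.732 × 400 × 41.8 × 0.914 = 26469 W
P_out = η·P_in = 0.845 × 26469 = 22366 W

22.4 kW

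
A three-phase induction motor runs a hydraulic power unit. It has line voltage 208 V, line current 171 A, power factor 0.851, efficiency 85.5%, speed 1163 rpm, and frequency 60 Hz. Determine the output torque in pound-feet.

P_in = √3·V·I·cosφ = 1.732 × 208 × 171 × 0.851 = 52425 W
P_out = η·P_in = 0.855 × 52425 = 44823 W
n = 1163 rpm
ω = 2π×1163/60 = 121.8 rad/s
τ = P_out/ω = 44823/121.8 = 368 N·m
In lb·ft: 368/1.356 = 271 lb·ft

271 lb·ft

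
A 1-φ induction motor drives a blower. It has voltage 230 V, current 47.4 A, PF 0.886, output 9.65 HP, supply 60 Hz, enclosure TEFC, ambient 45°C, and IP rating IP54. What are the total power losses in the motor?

P_in = V·I·cosφ = 230×47.4×0.886 = 9659 W
P_out = 9.65×746 = 7199 W
Losses = P_in − P_out = 9659 − 7199 = 2460 W

2460 W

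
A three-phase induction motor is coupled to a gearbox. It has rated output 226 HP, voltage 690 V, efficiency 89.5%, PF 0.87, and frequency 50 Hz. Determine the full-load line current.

181 A

P_out = 226 × 746 = 168596 W
P_in = P_out / η = 168596 / 0.895 = 188375 W
I_L = P_in / (√3·V_L·cosφ) = 188375 / (1.732 × 690 × 0.87) = 181 A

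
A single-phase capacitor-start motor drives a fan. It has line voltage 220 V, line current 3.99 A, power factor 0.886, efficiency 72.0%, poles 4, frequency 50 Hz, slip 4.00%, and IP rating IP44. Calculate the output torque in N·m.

3.71 N·m

P_in = V·I·cosφ = 220 × 3.99 × 0.886 = 778 W
P_out = η·P_in = 0.72 × 778 = 560 W
n_s = 120×50/4 = 1500 rpm; n = 1500×(1−0.04) = 1440 rpm
ω = 2π×1440/60 = 150.8 rad/s
τ = P_out/ω = 560/150.8 = 3.71 N·m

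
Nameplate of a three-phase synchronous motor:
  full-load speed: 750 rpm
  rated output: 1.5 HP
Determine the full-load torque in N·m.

14.2 N·m

P_out = 1.5 × 746 = 1119 W
ω = 2π × 750/60 = 78.54 rad/s
τ = P_out/ω = 1119/78.54 = 14.2 N·m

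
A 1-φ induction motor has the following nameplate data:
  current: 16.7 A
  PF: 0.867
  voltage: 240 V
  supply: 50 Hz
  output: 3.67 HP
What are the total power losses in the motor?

737 W

P_in = V·I·cosφ = 240×16.7×0.867 = 3475 W
P_out = 3.67×746 = 2738 W
Losses = P_in − P_out = 3475 − 2738 = 737 W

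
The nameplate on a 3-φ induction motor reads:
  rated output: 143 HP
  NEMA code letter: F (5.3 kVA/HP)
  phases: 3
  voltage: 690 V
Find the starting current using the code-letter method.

S_LR = 5.3 × 143 = 757.9 kVA
I_LR = S_LR/(√3·V_L) = 757900/(1.732×690) = 634 A

634 A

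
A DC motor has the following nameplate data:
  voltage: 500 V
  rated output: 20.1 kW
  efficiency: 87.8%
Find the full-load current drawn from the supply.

45.8 A

P_out = 20.1 kW = 20100 W
P_in = P_out / η = 20100 / 0.878 = 22893 W
I = P_in / V = 22893 / 500 = 45.8 A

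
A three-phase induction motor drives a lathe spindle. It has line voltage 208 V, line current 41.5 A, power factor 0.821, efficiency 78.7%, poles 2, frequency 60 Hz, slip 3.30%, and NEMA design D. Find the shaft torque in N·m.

P_in = √3·V·I·cosφ = 1.732 × 208 × 41.5 × 0.821 = 12274 W
P_out = η·P_in = 0.787 × 12274 = 9660 W
n_s = 120×60/2 = 3600 rpm; n = 3600×(1−0.033) = 3481 rpm
ω = 2π×3481/60 = 364.5 rad/s
τ = P_out/ω = 9660/364.5 = 26.5 N·m

26.5 N·m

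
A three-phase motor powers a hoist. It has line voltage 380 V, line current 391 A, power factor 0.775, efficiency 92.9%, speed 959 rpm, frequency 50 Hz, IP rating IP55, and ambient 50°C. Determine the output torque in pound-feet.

P_in = √3·V·I·cosφ = 1.732 × 380 × 391 × 0.775 = 199439 W
P_out = η·P_in = 0.929 × 199439 = 185279 W
n = 959 rpm
ω = 2π×959/60 = 100.4 rad/s
τ = P_out/ω = 185279/100.4 = 1845 N·m
In lb·ft: 1845/1.356 = 1360 lb·ft

1360 lb·ft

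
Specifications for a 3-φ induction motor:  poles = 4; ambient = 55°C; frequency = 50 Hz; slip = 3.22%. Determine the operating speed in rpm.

1452 rpm

n_s = 120f/p = 120×50/4 = 1500 rpm
n = n_s(1 − s) = 1500 × (1 − 0.0322) = 1452 rpm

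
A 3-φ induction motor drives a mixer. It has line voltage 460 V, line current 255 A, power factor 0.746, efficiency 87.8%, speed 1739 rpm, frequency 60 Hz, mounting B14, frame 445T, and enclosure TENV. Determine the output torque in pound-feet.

539 lb·ft

P_in = √3·V·I·cosφ = 1.732 × 460 × 255 × 0.746 = 151560 W
P_out = η·P_in = 0.878 × 151560 = 133070 W
n = 1739 rpm
ω = 2π×1739/60 = 182.1 rad/s
τ = P_out/ω = 133070/182.1 = 730.8 N·m
In lb·ft: 730.8/1.356 = 539 lb·ft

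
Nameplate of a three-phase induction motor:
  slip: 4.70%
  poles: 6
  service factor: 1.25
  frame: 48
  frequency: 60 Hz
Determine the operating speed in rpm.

n_s = 120f/p = 120×60/6 = 1200 rpm
n = n_s(1 − s) = 1200 × (1 − 0.047) = 1144 rpm

1144 rpm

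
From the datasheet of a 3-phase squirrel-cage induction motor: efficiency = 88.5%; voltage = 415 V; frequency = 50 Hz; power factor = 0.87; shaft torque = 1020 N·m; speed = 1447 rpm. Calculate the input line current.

ω = 2π×1447/60 = 151.5 rad/s; P_out = τω = 1020 × 151.5 = 154530 W
P_in = P_out / η = 154530 / 0.885 = 174610 W
I_L = P_in / (√3·V_L·cosφ) = 174610 / (1.732 × 415 × 0.87) = 279 A

279 A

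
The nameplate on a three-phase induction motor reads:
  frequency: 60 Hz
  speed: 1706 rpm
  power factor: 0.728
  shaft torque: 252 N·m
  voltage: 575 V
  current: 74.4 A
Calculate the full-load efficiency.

ω = 2π × 1706/60 = 178.7 rad/s; P_out = τω = 252 × 178.7 = 45032 W
P_in = √3·V_L·I_L·cosφ = 1.732 × 575 × 74.4 × 0.728 = 53941 W
η = P_out / P_in = 45032 / 53941 = 0.835 = 83.5%

83.5 %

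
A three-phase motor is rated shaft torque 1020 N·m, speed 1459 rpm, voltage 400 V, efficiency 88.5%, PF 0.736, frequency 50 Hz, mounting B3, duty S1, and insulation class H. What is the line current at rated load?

345 A

ω = 2π×1459/60 = 152.8 rad/s; P_out = τω = 1020 × 152.8 = 155856 W
P_in = P_out / η = 155856 / 0.885 = 176108 W
I_L = P_in / (√3·V_L·cosφ) = 176108 / (1.732 × 400 × 0.736) = 345 A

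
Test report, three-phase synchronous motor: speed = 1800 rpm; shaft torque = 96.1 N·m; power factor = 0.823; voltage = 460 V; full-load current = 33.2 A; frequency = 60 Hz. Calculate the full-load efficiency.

ω = 2π × 1800/60 = 188.5 rad/s; P_out = τω = 96.1 × 188.5 = 18115 W
P_in = √3·V_L·I_L·cosφ = 1.732 × 460 × 33.2 × 0.823 = 21769 W
η = P_out / P_in = 18115 / 21769 = 0.832 = 83.2%

83.2 %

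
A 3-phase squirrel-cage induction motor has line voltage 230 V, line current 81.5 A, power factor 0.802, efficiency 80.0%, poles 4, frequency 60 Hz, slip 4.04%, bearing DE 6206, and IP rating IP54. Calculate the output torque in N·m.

115 N·m

P_in = √3·V·I·cosφ = 1.732 × 230 × 81.5 × 0.802 = 26038 W
P_out = η·P_in = 0.8 × 26038 = 20830 W
n_s = 120×60/4 = 1800 rpm; n = 1800×(1−0.0404) = 1727 rpm
ω = 2π×1727/60 = 180.9 rad/s
τ = P_out/ω = 20830/180.9 = 115 N·m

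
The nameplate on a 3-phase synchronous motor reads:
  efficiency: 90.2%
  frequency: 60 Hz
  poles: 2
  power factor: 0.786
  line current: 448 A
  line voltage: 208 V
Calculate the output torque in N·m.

P_in = √3·V·I·cosφ = 1.732 × 208 × 448 × 0.786 = 126856 W
P_out = η·P_in = 0.902 × 126856 = 114424 W
n = n_s = 120×60/2 = 3600 rpm (synchronous)
ω = 2π×3600/60 = 377 rad/s
τ = P_out/ω = 114424/377 = 304 N·m

304 N·m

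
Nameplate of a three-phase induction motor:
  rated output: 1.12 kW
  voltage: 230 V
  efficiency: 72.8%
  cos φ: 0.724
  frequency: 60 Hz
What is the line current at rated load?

P_out = 1.12 kW = 1120 W
P_in = P_out / η = 1120 / 0.728 = 1538 W
I_L = P_in / (√3·V_L·cosφ) = 1538 / (1.732 × 230 × 0.724) = 5.33 A

5.33 A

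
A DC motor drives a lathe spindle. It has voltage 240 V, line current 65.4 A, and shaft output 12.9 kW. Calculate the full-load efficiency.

82.2 %

P_out = 12.9 kW = 12900 W
P_in = V·I = 240 × 65.4 = 15696 W
η = P_out / P_in = 12900 / 15696 = 0.822 = 82.2%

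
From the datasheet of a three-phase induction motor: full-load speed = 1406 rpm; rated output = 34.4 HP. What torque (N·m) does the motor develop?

P_out = 34.4 × 746 = 25662 W
ω = 2π × 1406/60 = 147.2 rad/s
τ = P_out/ω = 25662/147.2 = 174 N·m

174 N·m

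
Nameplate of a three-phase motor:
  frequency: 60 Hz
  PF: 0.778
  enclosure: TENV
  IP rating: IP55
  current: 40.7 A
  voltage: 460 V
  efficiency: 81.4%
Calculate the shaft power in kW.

P_in = √3·V·I·cosφ = 1.732 × 460 × 40.7 × 0.778 = 25228 W
P_out = η·P_in = 0.814 × 25228 = 20536 W

20.5 kW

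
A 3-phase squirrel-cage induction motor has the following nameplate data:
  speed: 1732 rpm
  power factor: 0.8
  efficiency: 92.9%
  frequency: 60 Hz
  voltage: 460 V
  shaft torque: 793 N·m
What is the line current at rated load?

243 A

ω = 2π×1732/60 = 181.4 rad/s; P_out = τω = 793 × 181.4 = 143850 W
P_in = P_out / η = 143850 / 0.929 = 154844 W
I_L = P_in / (√3·V_L·cosφ) = 154844 / (1.732 × 460 × 0.8) = 243 A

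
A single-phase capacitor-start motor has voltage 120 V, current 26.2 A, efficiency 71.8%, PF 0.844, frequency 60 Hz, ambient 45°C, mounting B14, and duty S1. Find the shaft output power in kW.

P_in = V·I·cosφ = 120 × 26.2 × 0.844 = 2654 W
P_out = η·P_in = 0.718 × 2654 = 1906 W

1.91 kW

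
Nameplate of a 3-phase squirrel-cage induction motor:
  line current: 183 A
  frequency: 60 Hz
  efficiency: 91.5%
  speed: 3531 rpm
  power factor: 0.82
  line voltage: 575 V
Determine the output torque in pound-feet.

273 lb·ft

P_in = √3·V·I·cosφ = 1.732 × 575 × 183 × 0.82 = 149445 W
P_out = η·P_in = 0.915 × 149445 = 136742 W
n = 3531 rpm
ω = 2π×3531/60 = 369.8 rad/s
τ = P_out/ω = 136742/369.8 = 369.8 N·m
In lb·ft: 369.8/1.356 = 273 lb·ft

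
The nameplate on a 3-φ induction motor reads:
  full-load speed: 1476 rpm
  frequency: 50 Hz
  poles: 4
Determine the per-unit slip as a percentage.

n_s = 120f/p = 120×50/4 = 1500 rpm
s = (n_s − n)/n_s = (1500 − 1476)/1500 = 0.0160

1.60 %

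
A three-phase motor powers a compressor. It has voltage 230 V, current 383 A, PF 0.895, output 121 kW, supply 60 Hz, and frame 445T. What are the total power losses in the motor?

P_in = √3·V·I·cosφ = 1.732×230×383×0.895 = 136552 W
P_out = 121000 W
Losses = P_in − P_out = 136552 − 121000 = 15552 W

15.6 kW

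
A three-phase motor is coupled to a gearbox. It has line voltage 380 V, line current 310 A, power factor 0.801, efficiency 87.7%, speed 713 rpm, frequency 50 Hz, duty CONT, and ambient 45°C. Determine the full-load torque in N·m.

1920 N·m

P_in = √3·V·I·cosφ = 1.732 × 380 × 310 × 0.801 = 163428 W
P_out = η·P_in = 0.877 × 163428 = 143326 W
n = 713 rpm
ω = 2π×713/60 = 74.67 rad/s
τ = P_out/ω = 143326/74.67 = 1920 N·m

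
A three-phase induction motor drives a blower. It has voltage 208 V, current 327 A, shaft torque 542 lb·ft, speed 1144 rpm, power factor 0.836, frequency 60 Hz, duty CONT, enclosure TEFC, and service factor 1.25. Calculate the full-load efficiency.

τ = 542 lb·ft × 1.356 = 735 N·m
ω = 2π × 1144/60 = 119.8 rad/s; P_out = τω = 735 × 119.8 = 88053 W
P_in = √3·V_L·I_L·cosφ = 1.732 × 208 × 327 × 0.836 = 98484 W
η = P_out / P_in = 88053 / 98484 = 0.894 = 89.4%

89.4 %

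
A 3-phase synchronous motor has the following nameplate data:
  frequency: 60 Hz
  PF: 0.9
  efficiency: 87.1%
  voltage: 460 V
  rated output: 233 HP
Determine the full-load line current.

P_out = 233 × 746 = 173818 W
P_in = P_out / η = 173818 / 0.871 = 199561 W
I_L = P_in / (√3·V_L·cosφ) = 199561 / (1.732 × 460 × 0.9) = 278 A

278 A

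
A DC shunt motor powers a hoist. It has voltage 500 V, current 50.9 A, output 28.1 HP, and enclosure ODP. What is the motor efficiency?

82.4 %

P_out = 28.1 × 746 = 20963 W
P_in = V·I = 500 × 50.9 = 25450 W
η = P_out / P_in = 20963 / 25450 = 0.824 = 82.4%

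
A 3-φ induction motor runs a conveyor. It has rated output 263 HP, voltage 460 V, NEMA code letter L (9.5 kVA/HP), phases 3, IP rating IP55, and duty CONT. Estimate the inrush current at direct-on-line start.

3140 A

S_LR = 9.5 × 263 = 2498.5 kVA
I_LR = S_LR/(√3·V_L) = 2498500/(1.732×460) = 3140 A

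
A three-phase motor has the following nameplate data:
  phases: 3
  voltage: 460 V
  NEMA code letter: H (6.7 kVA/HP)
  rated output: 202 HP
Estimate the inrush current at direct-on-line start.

1700 A

S_LR = 6.7 × 202 = 1353.4 kVA
I_LR = S_LR/(√3·V_L) = 1353400/(1.732×460) = 1700 A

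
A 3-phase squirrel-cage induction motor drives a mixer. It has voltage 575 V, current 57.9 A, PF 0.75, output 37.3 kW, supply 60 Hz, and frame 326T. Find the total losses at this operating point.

P_in = √3·V·I·cosφ = 1.732×575×57.9×0.75 = 43247 W
P_out = 37300 W
Losses = P_in − P_out = 43247 − 37300 = 5947 W

5.95 kW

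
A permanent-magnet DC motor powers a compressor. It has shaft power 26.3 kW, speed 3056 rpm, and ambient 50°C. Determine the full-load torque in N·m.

82.2 N·m

ω = 2π × 3056/60 = 320 rad/s
τ = P/ω = 26300/320 = 82.2 N·m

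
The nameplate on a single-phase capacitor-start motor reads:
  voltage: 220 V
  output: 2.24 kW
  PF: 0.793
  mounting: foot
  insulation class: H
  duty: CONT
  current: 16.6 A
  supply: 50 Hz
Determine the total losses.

P_in = V·I·cosφ = 220×16.6×0.793 = 2896 W
P_out = 2240 W
Losses = P_in − P_out = 2896 − 2240 = 656 W

656 W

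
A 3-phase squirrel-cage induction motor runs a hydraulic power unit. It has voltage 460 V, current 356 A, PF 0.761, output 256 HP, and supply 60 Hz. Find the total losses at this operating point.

P_in = √3·V·I·cosφ = 1.732×460×356×0.761 = 215844 W
P_out = 256×746 = 190976 W
Losses = P_in − P_out = 215844 − 190976 = 24868 W

24900 W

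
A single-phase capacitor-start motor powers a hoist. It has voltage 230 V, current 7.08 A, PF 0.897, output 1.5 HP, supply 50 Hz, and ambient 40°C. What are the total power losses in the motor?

P_in = V·I·cosφ = 230×7.08×0.897 = 1461 W
P_out = 1.5×746 = 1119 W
Losses = P_in − P_out = 1461 − 1119 = 342 W

342 W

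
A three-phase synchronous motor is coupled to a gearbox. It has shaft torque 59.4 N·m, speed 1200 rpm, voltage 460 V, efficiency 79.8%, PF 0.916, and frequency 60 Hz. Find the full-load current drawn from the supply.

12.8 A

ω = 2π×1200/60 = 125.7 rad/s; P_out = τω = 59.4 × 125.7 = 7467 W
P_in = P_out / η = 7467 / 0.798 = 9357 W
I_L = P_in / (√3·V_L·cosφ) = 9357 / (1.732 × 460 × 0.916) = 12.8 A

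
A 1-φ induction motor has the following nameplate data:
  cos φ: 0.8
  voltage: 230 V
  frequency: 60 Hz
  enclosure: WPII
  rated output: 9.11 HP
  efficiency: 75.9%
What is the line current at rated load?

48.7 A

P_out = 9.11 × 746 = 6796 W
P_in = P_out / η = 6796 / 0.759 = 8954 W
I = P_in / (V·cosφ) = 8954 / (230 × 0.8) = 48.7 A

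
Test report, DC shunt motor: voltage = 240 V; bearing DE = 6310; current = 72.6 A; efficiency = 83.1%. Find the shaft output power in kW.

P_in = V·I = 240 × 72.6 = 17424 W
P_out = η·P_in = 0.831 × 17424 = 14479 W

14.5 kW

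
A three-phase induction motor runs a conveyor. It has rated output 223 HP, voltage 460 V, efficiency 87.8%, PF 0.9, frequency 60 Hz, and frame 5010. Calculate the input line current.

P_out = 223 × 746 = 166358 W
P_in = P_out / η = 166358 / 0.878 = 189474 W
I_L = P_in / (√3·V_L·cosφ) = 189474 / (1.732 × 460 × 0.9) = 264 A

264 A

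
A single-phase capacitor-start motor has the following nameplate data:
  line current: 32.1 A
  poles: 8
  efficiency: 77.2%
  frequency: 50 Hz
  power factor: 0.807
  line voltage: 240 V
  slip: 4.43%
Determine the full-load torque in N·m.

P_in = V·I·cosφ = 240 × 32.1 × 0.807 = 6217 W
P_out = η·P_in = 0.772 × 6217 = 4800 W
n_s = 120×50/8 = 750 rpm; n = 750×(1−0.0443) = 717 rpm
ω = 2π×717/60 = 75.08 rad/s
τ = P_out/ω = 4800/75.08 = 63.9 N·m

63.9 N·m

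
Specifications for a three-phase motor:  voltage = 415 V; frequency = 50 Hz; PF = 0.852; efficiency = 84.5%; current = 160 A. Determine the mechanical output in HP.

111 HP

P_in = √3·V·I·cosφ = 1.732 × 415 × 160 × 0.852 = 97984 W
P_out = η·P_in = 0.845 × 97984 = 82796 W
= 82796/746 = 111 HP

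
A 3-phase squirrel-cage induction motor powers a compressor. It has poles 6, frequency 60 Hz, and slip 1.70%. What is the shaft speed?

n_s = 120f/p = 120×60/6 = 1200 rpm
n = n_s(1 − s) = 1200 × (1 − 0.017) = 1180 rpm

1180 rpm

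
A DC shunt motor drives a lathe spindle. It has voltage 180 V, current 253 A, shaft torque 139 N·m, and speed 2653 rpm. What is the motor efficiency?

84.8 %

ω = 2π × 2653/60 = 277.8 rad/s; P_out = τω = 139 × 277.8 = 38614 W
P_in = V·I = 180 × 253 = 45540 W
η = P_out / P_in = 38614 / 45540 = 0.848 = 84.8%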